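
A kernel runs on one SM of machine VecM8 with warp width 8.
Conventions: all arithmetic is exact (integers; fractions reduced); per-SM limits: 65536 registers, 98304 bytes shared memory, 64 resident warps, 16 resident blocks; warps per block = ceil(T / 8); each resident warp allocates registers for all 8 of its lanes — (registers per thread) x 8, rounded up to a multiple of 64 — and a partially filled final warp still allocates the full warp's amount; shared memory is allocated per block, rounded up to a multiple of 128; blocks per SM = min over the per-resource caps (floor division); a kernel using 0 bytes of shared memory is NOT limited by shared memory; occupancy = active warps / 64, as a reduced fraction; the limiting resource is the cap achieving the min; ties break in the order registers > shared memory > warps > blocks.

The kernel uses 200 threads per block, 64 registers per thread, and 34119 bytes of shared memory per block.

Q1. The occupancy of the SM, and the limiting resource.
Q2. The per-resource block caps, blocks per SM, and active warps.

Answer: occupancy 25/32, limited by shared memory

registers: 5 blocks
shared memory: 2 blocks
warps: 2 blocks
blocks: 16 blocks

Answer: 2 blocks, 50 active warps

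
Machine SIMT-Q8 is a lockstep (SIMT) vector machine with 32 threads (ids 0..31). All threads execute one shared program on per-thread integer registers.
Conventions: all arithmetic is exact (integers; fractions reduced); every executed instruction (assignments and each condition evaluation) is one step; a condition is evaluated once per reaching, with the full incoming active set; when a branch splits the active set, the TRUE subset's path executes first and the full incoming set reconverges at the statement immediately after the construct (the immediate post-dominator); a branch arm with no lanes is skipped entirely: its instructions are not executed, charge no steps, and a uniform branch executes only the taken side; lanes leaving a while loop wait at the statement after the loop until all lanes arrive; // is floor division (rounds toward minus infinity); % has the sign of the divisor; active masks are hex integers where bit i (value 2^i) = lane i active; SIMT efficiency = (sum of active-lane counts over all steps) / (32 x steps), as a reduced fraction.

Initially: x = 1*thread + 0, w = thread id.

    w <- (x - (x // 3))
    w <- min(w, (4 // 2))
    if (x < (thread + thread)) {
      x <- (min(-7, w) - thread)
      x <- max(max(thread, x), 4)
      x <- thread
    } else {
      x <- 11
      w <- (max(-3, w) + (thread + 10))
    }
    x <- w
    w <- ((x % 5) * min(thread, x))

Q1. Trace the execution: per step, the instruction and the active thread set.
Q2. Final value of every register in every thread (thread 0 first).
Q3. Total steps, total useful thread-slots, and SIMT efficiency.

step 0: w <- (x - (x // 3))          0xffffffff
step 1: w <- min(w, (4 // 2))        0xffffffff
step 2: eval (x < (thread + thread)) 0xffffffff
step 3: x <- (min(-7, w) - thread)   0xfffffffe
step 4: x <- max(max(thread, x), 4)  0xfffffffe
step 5: x <- thread                  0xfffffffe
step 6: x <- 11                      0x00000001
step 7: w <- (max(-3, w) + (thread + 10)) 0x00000001
step 8: x <- w                       0xffffffff
step 9: w <- ((x % 5) * min(thread, x)) 0xffffffff

Answer: 10 steps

x: 10,1,2,2,2,2,2,2,2,2,2,2,2,2,2,2,2,2,2,2,2,2,2,2,2,2,2,2,2,2,2,2
w: 0,1,4,4,4,4,4,4,4,4,4,4,4,4,4,4,4,4,4,4,4,4,4,4,4,4,4,4,4,4,4,4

steps = 10; useful = 255; efficiency = 255/320 = 51/64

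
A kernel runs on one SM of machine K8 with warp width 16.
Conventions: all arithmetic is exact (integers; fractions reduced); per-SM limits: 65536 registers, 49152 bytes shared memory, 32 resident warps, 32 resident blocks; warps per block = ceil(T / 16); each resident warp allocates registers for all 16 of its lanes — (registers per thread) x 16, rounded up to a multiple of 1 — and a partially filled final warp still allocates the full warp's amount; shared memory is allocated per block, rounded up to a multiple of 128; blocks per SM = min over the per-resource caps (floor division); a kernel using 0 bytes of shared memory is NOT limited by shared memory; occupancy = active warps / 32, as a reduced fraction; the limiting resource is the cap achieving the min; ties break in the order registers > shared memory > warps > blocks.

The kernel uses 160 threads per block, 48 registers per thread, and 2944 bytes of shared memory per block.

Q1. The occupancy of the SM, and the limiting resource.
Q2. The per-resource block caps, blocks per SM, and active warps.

Answer: occupancy 15/16, limited by warps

registers: 8 blocks
shared memory: 16 blocks
warps: 3 blocks
blocks: 32 blocks

Answer: 3 blocks, 30 active warps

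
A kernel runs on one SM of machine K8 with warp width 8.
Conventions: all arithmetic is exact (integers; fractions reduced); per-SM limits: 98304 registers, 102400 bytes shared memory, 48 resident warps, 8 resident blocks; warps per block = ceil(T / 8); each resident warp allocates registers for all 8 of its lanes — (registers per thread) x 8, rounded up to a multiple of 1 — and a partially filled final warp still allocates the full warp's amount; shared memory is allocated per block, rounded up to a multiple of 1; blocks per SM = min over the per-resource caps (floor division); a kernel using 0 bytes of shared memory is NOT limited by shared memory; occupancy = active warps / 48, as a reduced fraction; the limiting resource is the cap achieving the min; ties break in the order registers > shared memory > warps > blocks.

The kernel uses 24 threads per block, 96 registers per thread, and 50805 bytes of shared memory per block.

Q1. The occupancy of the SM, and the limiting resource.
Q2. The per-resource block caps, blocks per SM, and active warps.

Answer: occupancy 1/8, limited by shared memory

registers: 42 blocks
shared memory: 2 blocks
warps: 16 blocks
blocks: 8 blocks

Answer: 2 blocks, 6 active warps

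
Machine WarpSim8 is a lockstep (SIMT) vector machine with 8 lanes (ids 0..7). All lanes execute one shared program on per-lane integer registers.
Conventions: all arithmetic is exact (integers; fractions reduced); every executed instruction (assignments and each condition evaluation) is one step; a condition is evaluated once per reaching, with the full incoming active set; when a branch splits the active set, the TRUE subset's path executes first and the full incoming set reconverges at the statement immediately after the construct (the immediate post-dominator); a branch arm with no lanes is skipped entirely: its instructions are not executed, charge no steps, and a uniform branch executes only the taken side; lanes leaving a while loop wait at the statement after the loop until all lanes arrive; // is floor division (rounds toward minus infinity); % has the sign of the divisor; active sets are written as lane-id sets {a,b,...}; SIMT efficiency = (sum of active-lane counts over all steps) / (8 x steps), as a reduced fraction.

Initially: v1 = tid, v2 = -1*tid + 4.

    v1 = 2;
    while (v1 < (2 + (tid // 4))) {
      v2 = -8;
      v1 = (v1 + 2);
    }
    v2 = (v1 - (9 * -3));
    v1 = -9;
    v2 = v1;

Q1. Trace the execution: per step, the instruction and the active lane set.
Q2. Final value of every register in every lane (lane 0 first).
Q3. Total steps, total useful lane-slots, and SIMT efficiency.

step 0: v1 <- 2                      {0,1,2,3,4,5,6,7}
step 1: eval (v1 < (2 + (tid // 4))) {0,1,2,3,4,5,6,7}
step 2: v2 <- -8                     {4,5,6,7}
step 3: v1 <- (v1 + 2)               {4,5,6,7}
step 4: eval (v1 < (2 + (tid // 4))) {4,5,6,7}
step 5: v2 <- (v1 - (9 * -3))        {0,1,2,3,4,5,6,7}
step 6: v1 <- -9                     {0,1,2,3,4,5,6,7}
step 7: v2 <- v1                     {0,1,2,3,4,5,6,7}

Answer: 8 steps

v1: -9,-9,-9,-9,-9,-9,-9,-9
v2: -9,-9,-9,-9,-9,-9,-9,-9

steps = 8; useful = 52; efficiency = 52/64 = 13/16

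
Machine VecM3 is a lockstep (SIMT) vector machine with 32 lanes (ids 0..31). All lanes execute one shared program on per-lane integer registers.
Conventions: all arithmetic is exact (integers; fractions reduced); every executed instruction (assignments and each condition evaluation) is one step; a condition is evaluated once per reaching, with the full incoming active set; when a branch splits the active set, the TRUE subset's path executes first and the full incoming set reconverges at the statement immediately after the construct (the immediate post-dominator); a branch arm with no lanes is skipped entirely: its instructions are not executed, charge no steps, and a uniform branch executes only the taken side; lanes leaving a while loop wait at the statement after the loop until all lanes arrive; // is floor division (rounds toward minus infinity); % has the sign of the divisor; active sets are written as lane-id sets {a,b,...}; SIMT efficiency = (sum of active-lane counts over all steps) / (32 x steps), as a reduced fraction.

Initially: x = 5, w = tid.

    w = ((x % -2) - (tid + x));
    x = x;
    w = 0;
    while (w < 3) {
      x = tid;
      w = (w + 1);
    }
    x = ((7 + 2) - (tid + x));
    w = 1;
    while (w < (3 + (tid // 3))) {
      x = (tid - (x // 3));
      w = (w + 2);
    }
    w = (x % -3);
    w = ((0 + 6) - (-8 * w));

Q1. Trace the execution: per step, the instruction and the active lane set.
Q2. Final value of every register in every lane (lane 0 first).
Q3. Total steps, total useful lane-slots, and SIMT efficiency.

step 0: w <- ((x % -2) - (tid + x))  {0,1,2,3,4,5,6,7,8,9,10,11,12,13,14,15,16,17,18,19,20,21,22,23,24,25,26,27,28,29,30,31}
step 1: x <- x                       {0,1,2,3,4,5,6,7,8,9,10,11,12,13,14,15,16,17,18,19,20,21,22,23,24,25,26,27,28,29,30,31}
step 2: w <- 0                       {0,1,2,3,4,5,6,7,8,9,10,11,12,13,14,15,16,17,18,19,20,21,22,23,24,25,26,27,28,29,30,31}
step 3: eval (w < 3)                 {0,1,2,3,4,5,6,7,8,9,10,11,12,13,14,15,16,17,18,19,20,21,22,23,24,25,26,27,28,29,30,31}
step 4: x <- tid                     {0,1,2,3,4,5,6,7,8,9,10,11,12,13,14,15,16,17,18,19,20,21,22,23,24,25,26,27,28,29,30,31}
step 5: w <- (w + 1)                 {0,1,2,3,4,5,6,7,8,9,10,11,12,13,14,15,16,17,18,19,20,21,22,23,24,25,26,27,28,29,30,31}
step 6: eval (w < 3)                 {0,1,2,3,4,5,6,7,8,9,10,11,12,13,14,15,16,17,18,19,20,21,22,23,24,25,26,27,28,29,30,31}
step 7: x <- tid                     {0,1,2,3,4,5,6,7,8,9,10,11,12,13,14,15,16,17,18,19,20,21,22,23,24,25,26,27,28,29,30,31}
step 8: w <- (w + 1)                 {0,1,2,3,4,5,6,7,8,9,10,11,12,13,14,15,16,17,18,19,20,21,22,23,24,25,26,27,28,29,30,31}
step 9: eval (w < 3)                 {0,1,2,3,4,5,6,7,8,9,10,11,12,13,14,15,16,17,18,19,20,21,22,23,24,25,26,27,28,29,30,31}
step 10: x <- tid                     {0,1,2,3,4,5,6,7,8,9,10,11,12,13,14,15,16,17,18,19,20,21,22,23,24,25,26,27,28,29,30,31}
step 11: w <- (w + 1)                 {0,1,2,3,4,5,6,7,8,9,10,11,12,13,14,15,16,17,18,19,20,21,22,23,24,25,26,27,28,29,30,31}
step 12: eval (w < 3)                 {0,1,2,3,4,5,6,7,8,9,10,11,12,13,14,15,16,17,18,19,20,21,22,23,24,25,26,27,28,29,30,31}
step 13: x <- ((7 + 2) - (tid + x))   {0,1,2,3,4,5,6,7,8,9,10,11,12,13,14,15,16,17,18,19,20,21,22,23,24,25,26,27,28,29,30,31}
step 14: w <- 1                       {0,1,2,3,4,5,6,7,8,9,10,11,12,13,14,15,16,17,18,19,20,21,22,23,24,25,26,27,28,29,30,31}
step 15: eval (w < (3 + (tid // 3)))  {0,1,2,3,4,5,6,7,8,9,10,11,12,13,14,15,16,17,18,19,20,21,22,23,24,25,26,27,28,29,30,31}
step 16: x <- (tid - (x // 3))        {0,1,2,3,4,5,6,7,8,9,10,11,12,13,14,15,16,17,18,19,20,21,22,23,24,25,26,27,28,29,30,31}
step 17: w <- (w + 2)                 {0,1,2,3,4,5,6,7,8,9,10,11,12,13,14,15,16,17,18,19,20,21,22,23,24,25,26,27,28,29,30,31}
step 18: eval (w < (3 + (tid // 3)))  {0,1,2,3,4,5,6,7,8,9,10,11,12,13,14,15,16,17,18,19,20,21,22,23,24,25,26,27,28,29,30,31}
step 19: x <- (tid - (x // 3))        {3,4,5,6,7,8,9,10,11,12,13,14,15,16,17,18,19,20,21,22,23,24,25,26,27,28,29,30,31}
step 20: w <- (w + 2)                 {3,4,5,6,7,8,9,10,11,12,13,14,15,16,17,18,19,20,21,22,23,24,25,26,27,28,29,30,31}
step 21: eval (w < (3 + (tid // 3)))  {3,4,5,6,7,8,9,10,11,12,13,14,15,16,17,18,19,20,21,22,23,24,25,26,27,28,29,30,31}
step 22: x <- (tid - (x // 3))        {9,10,11,12,13,14,15,16,17,18,19,20,21,22,23,24,25,26,27,28,29,30,31}
step 23: w <- (w + 2)                 {9,10,11,12,13,14,15,16,17,18,19,20,21,22,23,24,25,26,27,28,29,30,31}
step 24: eval (w < (3 + (tid // 3)))  {9,10,11,12,13,14,15,16,17,18,19,20,21,22,23,24,25,26,27,28,29,30,31}
step 25: x <- (tid - (x // 3))        {15,16,17,18,19,20,21,22,23,24,25,26,27,28,29,30,31}
step 26: w <- (w + 2)                 {15,16,17,18,19,20,21,22,23,24,25,26,27,28,29,30,31}
step 27: eval (w < (3 + (tid // 3)))  {15,16,17,18,19,20,21,22,23,24,25,26,27,28,29,30,31}
step 28: x <- (tid - (x // 3))        {21,22,23,24,25,26,27,28,29,30,31}
step 29: w <- (w + 2)                 {21,22,23,24,25,26,27,28,29,30,31}
step 30: eval (w < (3 + (tid // 3)))  {21,22,23,24,25,26,27,28,29,30,31}
step 31: x <- (tid - (x // 3))        {27,28,29,30,31}
step 32: w <- (w + 2)                 {27,28,29,30,31}
step 33: eval (w < (3 + (tid // 3)))  {27,28,29,30,31}
step 34: w <- (x % -3)                {0,1,2,3,4,5,6,7,8,9,10,11,12,13,14,15,16,17,18,19,20,21,22,23,24,25,26,27,28,29,30,31}
step 35: w <- ((0 + 6) - (-8 * w))    {0,1,2,3,4,5,6,7,8,9,10,11,12,13,14,15,16,17,18,19,20,21,22,23,24,25,26,27,28,29,30,31}

Answer: 36 steps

x: -3,-1,1,3,3,3,4,4,5,8,8,9,10,11,12,11,12,13,13,14,15,16,17,18,18,19,20,20,21,22,23,23
w: 6,-2,-10,6,6,6,-10,-10,-2,-2,-2,6,-10,-2,6,-2,6,-10,-10,-2,6,-10,-2,6,6,-10,-2,-2,6,-10,-2,-2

steps = 36; useful = 927; efficiency = 927/1152 = 103/128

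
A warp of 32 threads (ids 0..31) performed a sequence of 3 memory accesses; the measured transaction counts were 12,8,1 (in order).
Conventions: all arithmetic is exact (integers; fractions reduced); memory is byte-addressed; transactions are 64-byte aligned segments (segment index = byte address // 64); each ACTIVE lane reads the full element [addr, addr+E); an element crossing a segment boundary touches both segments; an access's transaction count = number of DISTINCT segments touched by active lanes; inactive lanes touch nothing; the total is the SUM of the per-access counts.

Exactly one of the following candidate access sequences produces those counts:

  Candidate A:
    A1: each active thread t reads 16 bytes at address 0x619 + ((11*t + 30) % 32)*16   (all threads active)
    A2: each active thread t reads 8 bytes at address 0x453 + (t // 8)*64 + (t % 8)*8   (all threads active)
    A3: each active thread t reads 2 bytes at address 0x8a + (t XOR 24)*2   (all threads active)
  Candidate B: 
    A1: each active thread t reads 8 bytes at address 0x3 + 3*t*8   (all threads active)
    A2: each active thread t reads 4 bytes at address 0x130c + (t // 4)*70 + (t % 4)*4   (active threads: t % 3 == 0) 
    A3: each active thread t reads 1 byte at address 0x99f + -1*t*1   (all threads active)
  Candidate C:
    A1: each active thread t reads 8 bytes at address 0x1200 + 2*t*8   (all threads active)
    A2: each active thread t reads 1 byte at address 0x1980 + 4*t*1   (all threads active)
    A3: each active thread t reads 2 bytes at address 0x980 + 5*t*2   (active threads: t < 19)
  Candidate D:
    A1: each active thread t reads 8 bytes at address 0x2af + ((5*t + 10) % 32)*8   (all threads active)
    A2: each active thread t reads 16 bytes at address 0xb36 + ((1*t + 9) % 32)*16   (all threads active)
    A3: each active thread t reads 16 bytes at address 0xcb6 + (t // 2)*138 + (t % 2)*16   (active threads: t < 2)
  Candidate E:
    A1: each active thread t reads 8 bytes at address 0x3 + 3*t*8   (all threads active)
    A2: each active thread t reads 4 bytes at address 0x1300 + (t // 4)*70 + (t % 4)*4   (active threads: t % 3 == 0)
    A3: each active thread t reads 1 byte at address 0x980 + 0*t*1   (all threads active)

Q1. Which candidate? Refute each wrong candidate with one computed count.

A: A1 gives 9 transactions, not 12
B: A2 gives 9 transactions, not 8
C: A1 gives 8 transactions, not 12
D: A1 gives 5 transactions, not 12
E: all counts match (12,8,1)

Answer: E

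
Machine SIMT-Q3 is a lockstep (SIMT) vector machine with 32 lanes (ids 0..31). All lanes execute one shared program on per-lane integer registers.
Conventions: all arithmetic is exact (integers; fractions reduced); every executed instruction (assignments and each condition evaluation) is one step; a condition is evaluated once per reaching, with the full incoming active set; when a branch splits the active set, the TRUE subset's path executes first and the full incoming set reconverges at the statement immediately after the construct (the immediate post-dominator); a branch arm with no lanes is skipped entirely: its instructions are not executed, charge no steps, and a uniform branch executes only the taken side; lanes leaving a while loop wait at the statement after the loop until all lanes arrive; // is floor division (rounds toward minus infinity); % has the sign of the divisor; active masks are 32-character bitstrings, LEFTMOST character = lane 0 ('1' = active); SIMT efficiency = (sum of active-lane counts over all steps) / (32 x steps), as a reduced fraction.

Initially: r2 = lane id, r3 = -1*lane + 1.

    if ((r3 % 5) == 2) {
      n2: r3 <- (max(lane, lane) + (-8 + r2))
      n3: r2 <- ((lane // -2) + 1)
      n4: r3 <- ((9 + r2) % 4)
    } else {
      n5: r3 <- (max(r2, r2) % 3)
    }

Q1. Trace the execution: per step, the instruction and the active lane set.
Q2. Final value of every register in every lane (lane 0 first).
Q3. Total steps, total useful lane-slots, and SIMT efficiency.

step 0: eval ((r3 % 5) == 2)         11111111111111111111111111111111
step 1: r3 <- (max(lane, lane) + (-8 + r2)) 00001000010000100001000010000100
step 2: r2 <- ((lane // -2) + 1)     00001000010000100001000010000100
step 3: r3 <- ((9 + r2) % 4)         00001000010000100001000010000100
step 4: r3 <- (max(r2, r2) % 3)      11110111101111011110111101111011

Answer: 5 steps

r2: 0,1,2,3,-1,5,6,7,8,-4,10,11,12,13,-6,15,16,17,18,-9,20,21,22,23,-11,25,26,27,28,-14,30,31
r3: 0,1,2,0,0,2,0,1,2,1,1,2,0,1,3,0,1,2,0,0,2,0,1,2,2,1,2,0,1,3,0,1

steps = 5; useful = 76; efficiency = 76/160 = 19/40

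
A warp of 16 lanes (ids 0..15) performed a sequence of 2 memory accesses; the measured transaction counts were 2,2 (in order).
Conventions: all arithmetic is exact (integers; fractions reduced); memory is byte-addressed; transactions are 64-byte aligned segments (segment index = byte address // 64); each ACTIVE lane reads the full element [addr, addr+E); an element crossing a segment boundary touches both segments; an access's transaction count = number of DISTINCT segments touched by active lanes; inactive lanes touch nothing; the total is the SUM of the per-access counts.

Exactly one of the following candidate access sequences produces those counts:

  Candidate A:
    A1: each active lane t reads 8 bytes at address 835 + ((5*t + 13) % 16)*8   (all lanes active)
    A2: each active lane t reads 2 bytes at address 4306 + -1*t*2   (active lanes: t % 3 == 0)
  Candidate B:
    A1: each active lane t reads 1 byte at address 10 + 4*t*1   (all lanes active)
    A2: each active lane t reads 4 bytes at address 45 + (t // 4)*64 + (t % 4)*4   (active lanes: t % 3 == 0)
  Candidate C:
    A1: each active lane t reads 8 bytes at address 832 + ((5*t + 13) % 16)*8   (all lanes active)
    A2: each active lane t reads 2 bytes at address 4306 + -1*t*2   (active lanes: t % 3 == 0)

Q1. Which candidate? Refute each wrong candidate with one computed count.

A: A1 gives 3 transactions, not 2
B: A2 gives 4 transactions, not 2
C: all counts match (2,2)

Answer: C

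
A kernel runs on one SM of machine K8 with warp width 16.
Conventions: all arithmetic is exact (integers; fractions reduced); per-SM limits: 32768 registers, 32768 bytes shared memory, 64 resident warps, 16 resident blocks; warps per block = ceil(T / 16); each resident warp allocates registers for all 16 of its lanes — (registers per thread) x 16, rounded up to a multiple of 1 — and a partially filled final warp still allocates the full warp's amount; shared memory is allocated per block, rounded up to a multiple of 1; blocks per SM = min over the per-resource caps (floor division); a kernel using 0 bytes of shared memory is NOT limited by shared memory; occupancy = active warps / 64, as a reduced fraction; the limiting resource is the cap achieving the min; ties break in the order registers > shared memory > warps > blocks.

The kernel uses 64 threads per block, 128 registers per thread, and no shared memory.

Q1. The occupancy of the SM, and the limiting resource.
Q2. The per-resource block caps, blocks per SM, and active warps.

Answer: occupancy 1/4, limited by registers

registers: 4 blocks
shared memory: no limit (kernel uses none)
warps: 16 blocks
blocks: 16 blocks

Answer: 4 blocks, 16 active warps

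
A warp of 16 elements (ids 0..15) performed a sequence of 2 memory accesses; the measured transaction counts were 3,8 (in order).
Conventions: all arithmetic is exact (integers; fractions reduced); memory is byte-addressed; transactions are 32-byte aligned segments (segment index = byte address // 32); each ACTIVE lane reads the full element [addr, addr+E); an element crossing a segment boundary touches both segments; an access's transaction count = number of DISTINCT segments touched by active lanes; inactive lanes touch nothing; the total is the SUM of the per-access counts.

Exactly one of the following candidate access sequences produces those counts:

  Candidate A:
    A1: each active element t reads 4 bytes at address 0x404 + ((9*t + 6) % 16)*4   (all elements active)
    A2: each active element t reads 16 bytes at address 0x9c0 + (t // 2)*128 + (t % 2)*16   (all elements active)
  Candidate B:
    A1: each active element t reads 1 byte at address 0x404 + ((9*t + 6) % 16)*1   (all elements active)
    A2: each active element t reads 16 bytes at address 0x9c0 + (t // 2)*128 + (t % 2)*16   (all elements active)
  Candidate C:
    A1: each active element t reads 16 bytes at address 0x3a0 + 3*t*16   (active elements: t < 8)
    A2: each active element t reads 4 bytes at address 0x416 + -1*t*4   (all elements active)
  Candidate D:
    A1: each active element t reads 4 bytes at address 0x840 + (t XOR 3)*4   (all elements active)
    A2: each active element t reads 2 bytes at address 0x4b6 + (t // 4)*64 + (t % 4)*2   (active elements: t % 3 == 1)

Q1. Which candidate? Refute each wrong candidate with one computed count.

B: A1 gives 1 transaction, not 3
C: A1 gives 8 transactions, not 3
D: A1 gives 2 transactions, not 3
A: all counts match (3,8)

Answer: A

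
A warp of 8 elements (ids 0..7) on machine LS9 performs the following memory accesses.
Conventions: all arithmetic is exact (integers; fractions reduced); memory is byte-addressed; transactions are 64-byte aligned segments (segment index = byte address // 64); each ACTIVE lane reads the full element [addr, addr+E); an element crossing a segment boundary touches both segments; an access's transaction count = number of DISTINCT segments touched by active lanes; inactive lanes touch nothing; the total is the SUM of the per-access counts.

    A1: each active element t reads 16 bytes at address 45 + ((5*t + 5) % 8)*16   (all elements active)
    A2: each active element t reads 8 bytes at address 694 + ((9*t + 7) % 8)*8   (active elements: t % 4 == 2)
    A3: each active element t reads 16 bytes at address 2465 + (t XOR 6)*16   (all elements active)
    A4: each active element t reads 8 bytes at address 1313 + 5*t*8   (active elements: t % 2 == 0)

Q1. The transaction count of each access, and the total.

A1: 3 transactions
A2: 2 transactions
A3: 3 transactions
A4: 4 transactions

Answer: 3,2,3,4; total 12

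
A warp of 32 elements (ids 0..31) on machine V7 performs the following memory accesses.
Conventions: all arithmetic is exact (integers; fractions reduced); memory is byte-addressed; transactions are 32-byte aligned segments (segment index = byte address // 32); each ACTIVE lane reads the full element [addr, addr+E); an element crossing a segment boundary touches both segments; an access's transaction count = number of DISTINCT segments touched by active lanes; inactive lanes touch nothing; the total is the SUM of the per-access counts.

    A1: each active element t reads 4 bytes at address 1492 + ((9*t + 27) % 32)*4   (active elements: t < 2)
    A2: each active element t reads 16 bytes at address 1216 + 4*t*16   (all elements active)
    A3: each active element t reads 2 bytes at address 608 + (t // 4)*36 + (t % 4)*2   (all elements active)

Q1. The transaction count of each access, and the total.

A1: 2 transactions
A2: 32 transactions
A3: 9 transactions

Answer: 2,32,9; total 43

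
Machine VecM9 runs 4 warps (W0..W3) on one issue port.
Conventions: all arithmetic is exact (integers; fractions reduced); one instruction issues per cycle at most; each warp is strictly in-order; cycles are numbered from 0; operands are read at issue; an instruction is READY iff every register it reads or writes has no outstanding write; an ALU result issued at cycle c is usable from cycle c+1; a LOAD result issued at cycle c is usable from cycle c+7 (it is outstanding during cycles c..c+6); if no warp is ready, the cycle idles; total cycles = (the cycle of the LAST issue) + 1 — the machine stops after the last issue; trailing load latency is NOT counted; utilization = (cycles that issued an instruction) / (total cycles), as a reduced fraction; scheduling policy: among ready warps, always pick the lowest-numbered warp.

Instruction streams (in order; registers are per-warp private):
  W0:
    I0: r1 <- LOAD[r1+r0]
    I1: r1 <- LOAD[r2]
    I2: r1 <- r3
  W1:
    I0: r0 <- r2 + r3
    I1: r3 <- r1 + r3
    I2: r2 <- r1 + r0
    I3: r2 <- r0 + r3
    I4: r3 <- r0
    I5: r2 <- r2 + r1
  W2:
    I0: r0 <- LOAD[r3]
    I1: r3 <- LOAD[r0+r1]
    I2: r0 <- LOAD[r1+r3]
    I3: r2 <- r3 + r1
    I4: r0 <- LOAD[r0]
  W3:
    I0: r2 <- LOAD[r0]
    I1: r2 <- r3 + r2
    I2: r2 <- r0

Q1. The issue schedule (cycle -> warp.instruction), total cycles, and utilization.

cycle 0: W0.I0
cycle 1: W1.I0
cycle 2: W1.I1
cycle 3: W1.I2
cycle 4: W1.I3
cycle 5: W1.I4
cycle 6: W1.I5
cycle 7: W0.I1
cycle 8: W2.I0
cycle 9: W3.I0
cycle 10: idle
cycle 11: idle
cycle 12: idle
cycle 13: idle
cycle 14: W0.I2
cycle 15: W2.I1
cycle 16: W3.I1
cycle 17: W3.I2
cycle 18: idle
cycle 19: idle
cycle 20: idle
cycle 21: idle
cycle 22: W2.I2
cycle 23: W2.I3
cycle 24: idle
cycle 25: idle
cycle 26: idle
cycle 27: idle
cycle 28: idle
cycle 29: W2.I4

Answer: 30 cycles, utilization 17/30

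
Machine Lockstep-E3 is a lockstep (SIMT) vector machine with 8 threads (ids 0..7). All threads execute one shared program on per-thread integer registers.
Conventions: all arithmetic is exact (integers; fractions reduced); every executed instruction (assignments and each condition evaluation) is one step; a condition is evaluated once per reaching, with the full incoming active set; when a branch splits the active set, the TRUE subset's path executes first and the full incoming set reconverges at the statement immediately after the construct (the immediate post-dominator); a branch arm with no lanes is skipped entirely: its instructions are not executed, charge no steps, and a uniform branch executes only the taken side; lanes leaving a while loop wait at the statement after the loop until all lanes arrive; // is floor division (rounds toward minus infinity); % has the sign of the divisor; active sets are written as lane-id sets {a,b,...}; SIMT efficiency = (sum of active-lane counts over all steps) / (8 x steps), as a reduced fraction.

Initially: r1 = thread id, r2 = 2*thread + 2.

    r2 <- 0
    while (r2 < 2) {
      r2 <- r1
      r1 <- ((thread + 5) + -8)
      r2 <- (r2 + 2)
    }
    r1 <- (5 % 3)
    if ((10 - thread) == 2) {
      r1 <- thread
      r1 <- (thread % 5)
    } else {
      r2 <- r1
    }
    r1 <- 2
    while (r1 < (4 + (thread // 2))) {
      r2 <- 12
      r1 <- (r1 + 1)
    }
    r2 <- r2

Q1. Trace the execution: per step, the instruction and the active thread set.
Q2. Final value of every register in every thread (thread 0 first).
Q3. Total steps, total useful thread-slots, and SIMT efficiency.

step 0: r2 <- 0                      {0,1,2,3,4,5,6,7}
step 1: eval (r2 < 2)                {0,1,2,3,4,5,6,7}
step 2: r2 <- r1                     {0,1,2,3,4,5,6,7}
step 3: r1 <- ((thread + 5) + -8)    {0,1,2,3,4,5,6,7}
step 4: r2 <- (r2 + 2)               {0,1,2,3,4,5,6,7}
step 5: eval (r2 < 2)                {0,1,2,3,4,5,6,7}
step 6: r1 <- (5 % 3)                {0,1,2,3,4,5,6,7}
step 7: eval ((10 - thread) == 2)    {0,1,2,3,4,5,6,7}
step 8: r2 <- r1                     {0,1,2,3,4,5,6,7}
step 9: r1 <- 2                      {0,1,2,3,4,5,6,7}
step 10: eval (r1 < (4 + (thread // 2))) {0,1,2,3,4,5,6,7}
step 11: r2 <- 12                     {0,1,2,3,4,5,6,7}
step 12: r1 <- (r1 + 1)               {0,1,2,3,4,5,6,7}
step 13: eval (r1 < (4 + (thread // 2))) {0,1,2,3,4,5,6,7}
step 14: r2 <- 12                     {0,1,2,3,4,5,6,7}
step 15: r1 <- (r1 + 1)               {0,1,2,3,4,5,6,7}
step 16: eval (r1 < (4 + (thread // 2))) {0,1,2,3,4,5,6,7}
step 17: r2 <- 12                     {2,3,4,5,6,7}
step 18: r1 <- (r1 + 1)               {2,3,4,5,6,7}
step 19: eval (r1 < (4 + (thread // 2))) {2,3,4,5,6,7}
step 20: r2 <- 12                     {4,5,6,7}
step 21: r1 <- (r1 + 1)               {4,5,6,7}
step 22: eval (r1 < (4 + (thread // 2))) {4,5,6,7}
step 23: r2 <- 12                     {6,7}
step 24: r1 <- (r1 + 1)               {6,7}
step 25: eval (r1 < (4 + (thread // 2))) {6,7}
step 26: r2 <- r2                     {0,1,2,3,4,5,6,7}

Answer: 27 steps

r1: 4,4,5,5,6,6,7,7
r2: 12,12,12,12,12,12,12,12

steps = 27; useful = 180; efficiency = 180/216 = 5/6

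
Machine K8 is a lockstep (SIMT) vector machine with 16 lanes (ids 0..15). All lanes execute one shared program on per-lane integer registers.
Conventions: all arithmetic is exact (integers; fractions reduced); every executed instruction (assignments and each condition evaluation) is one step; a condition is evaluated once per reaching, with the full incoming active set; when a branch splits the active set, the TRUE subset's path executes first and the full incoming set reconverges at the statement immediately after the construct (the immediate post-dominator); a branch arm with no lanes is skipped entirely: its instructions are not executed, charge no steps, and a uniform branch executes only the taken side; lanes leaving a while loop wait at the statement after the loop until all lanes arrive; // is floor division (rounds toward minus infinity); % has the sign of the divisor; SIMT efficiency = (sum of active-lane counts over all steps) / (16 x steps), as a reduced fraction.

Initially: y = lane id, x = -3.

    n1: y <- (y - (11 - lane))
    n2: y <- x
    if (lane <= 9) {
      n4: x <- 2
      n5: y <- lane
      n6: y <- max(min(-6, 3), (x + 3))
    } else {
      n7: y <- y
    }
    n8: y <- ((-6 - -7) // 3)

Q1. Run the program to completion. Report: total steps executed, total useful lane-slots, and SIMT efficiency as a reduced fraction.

Answer: 8 steps, 100 useful, 25/32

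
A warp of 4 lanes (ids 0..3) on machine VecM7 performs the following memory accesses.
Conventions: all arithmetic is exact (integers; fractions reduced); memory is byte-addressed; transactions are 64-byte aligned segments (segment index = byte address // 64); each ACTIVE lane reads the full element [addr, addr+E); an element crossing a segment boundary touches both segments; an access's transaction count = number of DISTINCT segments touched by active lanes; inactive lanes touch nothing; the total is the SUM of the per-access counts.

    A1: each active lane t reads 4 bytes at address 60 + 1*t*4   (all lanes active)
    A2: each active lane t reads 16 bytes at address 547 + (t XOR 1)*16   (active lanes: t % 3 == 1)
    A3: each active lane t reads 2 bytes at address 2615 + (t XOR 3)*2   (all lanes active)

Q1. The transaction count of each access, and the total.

A1: 2 transactions
A2: 1 transaction
A3: 1 transaction

Answer: 2,1,1; total 4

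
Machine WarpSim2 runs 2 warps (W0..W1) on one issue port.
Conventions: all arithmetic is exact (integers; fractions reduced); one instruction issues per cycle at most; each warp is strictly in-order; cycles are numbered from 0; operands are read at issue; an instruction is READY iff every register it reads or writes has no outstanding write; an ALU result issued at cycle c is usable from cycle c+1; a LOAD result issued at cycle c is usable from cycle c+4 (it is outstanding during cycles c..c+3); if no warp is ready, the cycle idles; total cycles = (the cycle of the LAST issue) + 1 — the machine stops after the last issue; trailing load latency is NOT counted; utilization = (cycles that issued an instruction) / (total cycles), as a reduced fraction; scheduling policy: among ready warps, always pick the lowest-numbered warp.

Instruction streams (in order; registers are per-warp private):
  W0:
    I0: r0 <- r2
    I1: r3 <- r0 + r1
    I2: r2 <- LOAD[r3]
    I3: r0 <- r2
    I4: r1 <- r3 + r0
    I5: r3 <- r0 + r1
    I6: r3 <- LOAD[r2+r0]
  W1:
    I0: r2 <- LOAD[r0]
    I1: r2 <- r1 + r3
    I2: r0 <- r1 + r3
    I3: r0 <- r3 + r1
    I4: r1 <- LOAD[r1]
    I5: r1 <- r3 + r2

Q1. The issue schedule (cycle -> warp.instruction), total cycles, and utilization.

cycle 0: W0.I0
cycle 1: W0.I1
cycle 2: W0.I2
cycle 3: W1.I0
cycle 4: idle
cycle 5: idle
cycle 6: W0.I3
cycle 7: W0.I4
cycle 8: W0.I5
cycle 9: W0.I6
cycle 10: W1.I1
cycle 11: W1.I2
cycle 12: W1.I3
cycle 13: W1.I4
cycle 14: idle
cycle 15: idle
cycle 16: idle
cycle 17: W1.I5

Answer: 18 cycles, utilization 13/18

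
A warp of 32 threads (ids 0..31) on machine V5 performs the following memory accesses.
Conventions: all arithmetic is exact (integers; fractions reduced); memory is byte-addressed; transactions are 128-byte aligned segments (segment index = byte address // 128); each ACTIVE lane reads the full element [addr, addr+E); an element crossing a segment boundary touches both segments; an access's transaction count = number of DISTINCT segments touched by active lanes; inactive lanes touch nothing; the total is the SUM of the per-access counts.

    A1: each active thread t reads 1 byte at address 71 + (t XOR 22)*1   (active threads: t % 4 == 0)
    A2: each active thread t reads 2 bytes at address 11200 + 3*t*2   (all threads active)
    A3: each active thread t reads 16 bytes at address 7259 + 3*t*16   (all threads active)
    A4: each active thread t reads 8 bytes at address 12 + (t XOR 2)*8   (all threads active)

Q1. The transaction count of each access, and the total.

A1: 1 transaction
A2: 2 transactions
A3: 13 transactions
A4: 3 transactions

Answer: 1,2,13,3; total 19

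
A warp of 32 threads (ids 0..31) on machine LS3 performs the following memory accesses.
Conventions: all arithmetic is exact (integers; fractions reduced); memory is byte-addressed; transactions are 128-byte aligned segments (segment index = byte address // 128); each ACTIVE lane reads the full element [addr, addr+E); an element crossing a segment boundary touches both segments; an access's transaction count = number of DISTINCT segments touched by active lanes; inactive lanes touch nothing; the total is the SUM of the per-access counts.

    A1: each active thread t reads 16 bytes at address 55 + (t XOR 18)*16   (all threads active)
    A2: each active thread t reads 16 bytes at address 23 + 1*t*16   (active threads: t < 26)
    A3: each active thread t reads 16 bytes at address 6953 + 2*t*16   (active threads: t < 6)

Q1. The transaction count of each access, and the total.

A1: 5 transactions
A2: 4 transactions
A3: 2 transactions

Answer: 5,4,2; total 11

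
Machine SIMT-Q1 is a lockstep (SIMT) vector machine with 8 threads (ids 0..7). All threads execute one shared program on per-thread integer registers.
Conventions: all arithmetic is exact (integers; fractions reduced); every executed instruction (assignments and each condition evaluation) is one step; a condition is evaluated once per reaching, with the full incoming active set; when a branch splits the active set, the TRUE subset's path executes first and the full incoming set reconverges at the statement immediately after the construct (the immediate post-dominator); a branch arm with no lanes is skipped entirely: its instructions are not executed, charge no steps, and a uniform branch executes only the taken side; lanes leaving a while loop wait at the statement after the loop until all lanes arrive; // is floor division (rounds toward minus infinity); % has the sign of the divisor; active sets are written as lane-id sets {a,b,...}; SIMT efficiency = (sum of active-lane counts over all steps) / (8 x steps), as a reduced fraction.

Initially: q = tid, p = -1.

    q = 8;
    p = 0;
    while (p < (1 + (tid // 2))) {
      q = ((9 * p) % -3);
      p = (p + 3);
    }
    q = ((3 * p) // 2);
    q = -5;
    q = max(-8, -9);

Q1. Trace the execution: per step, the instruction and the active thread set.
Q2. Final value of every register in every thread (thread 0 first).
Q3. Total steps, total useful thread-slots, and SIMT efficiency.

step 0: q <- 8                       {0,1,2,3,4,5,6,7}
step 1: p <- 0                       {0,1,2,3,4,5,6,7}
step 2: eval (p < (1 + (tid // 2)))  {0,1,2,3,4,5,6,7}
step 3: q <- ((9 * p) % -3)          {0,1,2,3,4,5,6,7}
step 4: p <- (p + 3)                 {0,1,2,3,4,5,6,7}
step 5: eval (p < (1 + (tid // 2)))  {0,1,2,3,4,5,6,7}
step 6: q <- ((9 * p) % -3)          {6,7}
step 7: p <- (p + 3)                 {6,7}
step 8: eval (p < (1 + (tid // 2)))  {6,7}
step 9: q <- ((3 * p) // 2)          {0,1,2,3,4,5,6,7}
step 10: q <- -5                      {0,1,2,3,4,5,6,7}
step 11: q <- max(-8, -9)             {0,1,2,3,4,5,6,7}

Answer: 12 steps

q: -8,-8,-8,-8,-8,-8,-8,-8
p: 3,3,3,3,3,3,6,6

steps = 12; useful = 78; efficiency = 78/96 = 13/16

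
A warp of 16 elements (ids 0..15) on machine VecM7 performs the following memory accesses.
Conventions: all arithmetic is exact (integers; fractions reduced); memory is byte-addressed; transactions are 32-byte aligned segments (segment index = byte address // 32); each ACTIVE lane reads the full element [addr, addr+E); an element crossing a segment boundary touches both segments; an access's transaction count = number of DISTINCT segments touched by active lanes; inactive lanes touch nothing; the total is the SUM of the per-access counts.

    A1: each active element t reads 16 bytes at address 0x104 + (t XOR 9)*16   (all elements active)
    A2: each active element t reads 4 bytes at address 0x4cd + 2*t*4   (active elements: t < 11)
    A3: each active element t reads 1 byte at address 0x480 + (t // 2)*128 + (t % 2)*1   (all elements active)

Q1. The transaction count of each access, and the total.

A1: 9 transactions
A2: 4 transactions
A3: 8 transactions

Answer: 9,4,8; total 21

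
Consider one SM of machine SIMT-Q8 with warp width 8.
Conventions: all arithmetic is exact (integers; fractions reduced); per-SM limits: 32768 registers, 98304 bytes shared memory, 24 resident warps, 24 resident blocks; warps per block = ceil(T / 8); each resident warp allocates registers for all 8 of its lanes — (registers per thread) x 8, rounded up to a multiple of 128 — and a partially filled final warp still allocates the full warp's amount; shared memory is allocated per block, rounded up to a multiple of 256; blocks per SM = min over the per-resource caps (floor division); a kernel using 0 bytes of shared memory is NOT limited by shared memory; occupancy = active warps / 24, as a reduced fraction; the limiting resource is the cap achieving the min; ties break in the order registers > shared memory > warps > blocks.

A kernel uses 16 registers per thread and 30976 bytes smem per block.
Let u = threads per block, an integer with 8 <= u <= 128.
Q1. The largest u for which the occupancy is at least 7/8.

Answer: u = 96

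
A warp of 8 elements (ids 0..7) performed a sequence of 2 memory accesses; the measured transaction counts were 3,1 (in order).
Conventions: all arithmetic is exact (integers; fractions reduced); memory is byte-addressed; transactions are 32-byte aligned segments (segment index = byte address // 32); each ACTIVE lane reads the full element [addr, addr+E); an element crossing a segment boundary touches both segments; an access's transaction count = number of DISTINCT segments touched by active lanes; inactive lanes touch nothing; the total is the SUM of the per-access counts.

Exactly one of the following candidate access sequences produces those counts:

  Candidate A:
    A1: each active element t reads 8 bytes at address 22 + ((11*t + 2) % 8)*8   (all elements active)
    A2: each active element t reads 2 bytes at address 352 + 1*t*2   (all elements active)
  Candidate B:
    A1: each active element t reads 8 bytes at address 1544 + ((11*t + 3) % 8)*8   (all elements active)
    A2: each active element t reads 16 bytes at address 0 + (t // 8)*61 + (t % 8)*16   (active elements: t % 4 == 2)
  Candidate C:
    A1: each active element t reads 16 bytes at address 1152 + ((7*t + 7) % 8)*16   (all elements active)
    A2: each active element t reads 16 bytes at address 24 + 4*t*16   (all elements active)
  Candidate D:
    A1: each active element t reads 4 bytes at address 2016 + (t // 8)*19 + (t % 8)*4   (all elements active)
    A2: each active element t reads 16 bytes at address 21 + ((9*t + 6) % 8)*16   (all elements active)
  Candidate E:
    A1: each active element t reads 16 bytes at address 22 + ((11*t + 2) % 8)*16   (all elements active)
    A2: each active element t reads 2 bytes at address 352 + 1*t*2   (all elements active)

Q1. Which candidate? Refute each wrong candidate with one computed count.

B: A2 gives 2 transactions, not 1
C: A1 gives 4 transactions, not 3
D: A1 gives 1 transaction, not 3
E: A1 gives 5 transactions, not 3
A: all counts match (3,1)

Answer: A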